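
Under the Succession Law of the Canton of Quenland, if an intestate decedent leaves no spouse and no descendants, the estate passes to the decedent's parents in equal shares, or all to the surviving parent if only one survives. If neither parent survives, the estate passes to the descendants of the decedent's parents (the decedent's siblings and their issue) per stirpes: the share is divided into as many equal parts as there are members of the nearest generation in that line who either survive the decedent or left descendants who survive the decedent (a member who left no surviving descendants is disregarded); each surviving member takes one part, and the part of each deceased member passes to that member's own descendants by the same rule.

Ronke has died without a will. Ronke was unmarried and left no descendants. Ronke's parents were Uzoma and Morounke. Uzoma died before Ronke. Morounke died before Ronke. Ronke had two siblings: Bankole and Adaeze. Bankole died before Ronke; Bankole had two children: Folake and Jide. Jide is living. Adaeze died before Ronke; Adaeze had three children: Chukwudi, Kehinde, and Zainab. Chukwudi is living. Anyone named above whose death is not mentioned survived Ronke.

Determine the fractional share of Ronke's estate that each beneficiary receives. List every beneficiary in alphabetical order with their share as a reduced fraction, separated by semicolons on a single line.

Neither parent survives and there are no descendants, so the estate passes to Ronke's siblings and their issue per stirpes.
The estate is divided into 2 equal shares of 1/2 among Bankole, Adaeze.
Bankole predeceased; the 1/2 allotted to Bankole's branch passes to Bankole's issue by representation.
The 1/2 is divided into 2 equal shares of 1/4 among Folake, Jide.
Folake is living and takes 1/4.
Jide is living and takes 1/4.
Adaeze predeceased; the 1/2 allotted to Adaeze's branch passes to Adaeze's issue by representation.
The 1/2 is divided into 3 equal shares of 1/6 among Chukwudi, Kehinde, Zainab.
Chukwudi is living and takes 1/6.
Kehinde is living and takes 1/6.
Zainab is living and takes 1/6.

Chukwudi 1/6; Folake 1/4; Jide 1/4; Kehinde 1/6; Zainab 1/6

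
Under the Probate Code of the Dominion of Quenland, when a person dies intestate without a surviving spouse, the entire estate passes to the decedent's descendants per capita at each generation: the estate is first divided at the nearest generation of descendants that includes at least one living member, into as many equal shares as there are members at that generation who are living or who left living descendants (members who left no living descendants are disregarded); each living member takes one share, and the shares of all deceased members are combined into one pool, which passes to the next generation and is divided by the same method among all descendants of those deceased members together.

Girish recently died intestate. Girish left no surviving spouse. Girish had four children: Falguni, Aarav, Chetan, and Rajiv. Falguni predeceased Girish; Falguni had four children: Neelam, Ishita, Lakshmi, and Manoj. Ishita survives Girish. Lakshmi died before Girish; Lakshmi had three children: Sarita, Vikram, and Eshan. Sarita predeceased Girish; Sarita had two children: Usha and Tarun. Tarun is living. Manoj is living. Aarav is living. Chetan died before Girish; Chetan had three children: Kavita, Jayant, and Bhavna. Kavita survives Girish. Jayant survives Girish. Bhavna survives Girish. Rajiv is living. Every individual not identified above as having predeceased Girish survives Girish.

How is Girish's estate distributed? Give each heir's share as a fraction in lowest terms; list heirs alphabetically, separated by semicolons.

Aarav 1/4; Bhavna 1/14; Eshan 1/42; Ishita 1/14; Jayant 1/14; Kavita 1/14; Manoj 1/14; Neelam 1/14; Rajiv 1/4; Tarun 1/84; Usha 1/84; Vikram 1/42

There is no surviving spouse, so the entire estate passes to Girish's descendants per capita at each generation.
At generation 1 (Falguni, Aarav, Chetan, Rajiv) there are 4 shares of (1)/4 = 1/4 each.
Living: Aarav and Rajiv — each takes 1/4.
Deceased: Falguni and Chetan. Their combined 1/2 is pooled and carried to generation 2.
At generation 2 (Neelam, Ishita, Lakshmi, Manoj, Kavita, Jayant, Bhavna) there are 7 shares of (1/2)/7 = 1/14 each.
Living: Neelam, Ishita, Manoj, Kavita, Jayant, and Bhavna — each takes 1/14.
Deceased: Lakshmi. That 1/14 share is carried to generation 3.
At generation 3 (Sarita, Vikram, Eshan) there are 3 shares of (1/14)/3 = 1/42 each.
Living: Vikram and Eshan — each takes 1/42.
Deceased: Sarita. That 1/42 share is carried to generation 4.
At generation 4 (Usha, Tarun) there are 2 shares of (1/42)/2 = 1/84 each.
Living: Usha and Tarun — each takes 1/84.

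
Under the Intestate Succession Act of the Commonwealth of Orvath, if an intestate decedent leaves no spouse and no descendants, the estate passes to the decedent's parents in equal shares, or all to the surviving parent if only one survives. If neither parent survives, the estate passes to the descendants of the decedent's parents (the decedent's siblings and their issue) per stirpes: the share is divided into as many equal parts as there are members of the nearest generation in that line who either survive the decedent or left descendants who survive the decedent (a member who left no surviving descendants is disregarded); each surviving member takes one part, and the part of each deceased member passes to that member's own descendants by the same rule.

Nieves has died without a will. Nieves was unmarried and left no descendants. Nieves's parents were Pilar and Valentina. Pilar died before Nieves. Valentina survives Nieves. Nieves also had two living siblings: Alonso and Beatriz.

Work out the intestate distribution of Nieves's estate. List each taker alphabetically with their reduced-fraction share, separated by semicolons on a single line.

Only one parent, Valentina, survives, so Valentina takes the entire estate. The siblings take nothing because a surviving parent has priority.

Valentina 1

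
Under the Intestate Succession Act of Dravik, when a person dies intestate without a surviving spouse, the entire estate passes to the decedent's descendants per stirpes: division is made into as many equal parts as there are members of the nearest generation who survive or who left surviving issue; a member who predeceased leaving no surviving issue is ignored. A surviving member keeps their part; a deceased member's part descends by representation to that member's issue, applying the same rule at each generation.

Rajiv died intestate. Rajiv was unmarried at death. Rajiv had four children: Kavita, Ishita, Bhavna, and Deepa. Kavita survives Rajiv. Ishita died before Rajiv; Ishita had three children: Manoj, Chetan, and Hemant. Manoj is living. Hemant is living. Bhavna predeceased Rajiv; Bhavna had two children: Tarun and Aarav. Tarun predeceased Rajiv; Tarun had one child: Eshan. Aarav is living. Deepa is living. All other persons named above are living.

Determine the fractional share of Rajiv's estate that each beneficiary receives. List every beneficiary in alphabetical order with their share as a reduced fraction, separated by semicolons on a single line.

Aarav 1/8; Chetan 1/12; Deepa 1/4; Eshan 1/8; Hemant 1/12; Kavita 1/4; Manoj 1/12

There is no surviving spouse, so the entire estate passes to Rajiv's descendants per stirpes.
The estate is divided into 4 equal shares of 1/4 among Kavita, Ishita, Bhavna, Deepa.
Kavita is living and takes 1/4.
Ishita predeceased; the 1/4 allotted to Ishita's branch passes to Ishita's issue by representation.
The 1/4 is divided into 3 equal shares of 1/12 among Manoj, Chetan, Hemant.
Manoj is living and takes 1/12.
Chetan is living and takes 1/12.
Hemant is living and takes 1/12.
Bhavna predeceased; the 1/4 allotted to Bhavna's branch passes to Bhavna's issue by representation.
The 1/4 is divided into 2 equal shares of 1/8 among Tarun, Aarav.
Tarun predeceased; the 1/8 allotted to Tarun's branch passes to Tarun's issue by representation.
Eshan is the sole taker at this level and receives the full 1/8.
Aarav is living and takes 1/8.
Deepa is living and takes 1/4.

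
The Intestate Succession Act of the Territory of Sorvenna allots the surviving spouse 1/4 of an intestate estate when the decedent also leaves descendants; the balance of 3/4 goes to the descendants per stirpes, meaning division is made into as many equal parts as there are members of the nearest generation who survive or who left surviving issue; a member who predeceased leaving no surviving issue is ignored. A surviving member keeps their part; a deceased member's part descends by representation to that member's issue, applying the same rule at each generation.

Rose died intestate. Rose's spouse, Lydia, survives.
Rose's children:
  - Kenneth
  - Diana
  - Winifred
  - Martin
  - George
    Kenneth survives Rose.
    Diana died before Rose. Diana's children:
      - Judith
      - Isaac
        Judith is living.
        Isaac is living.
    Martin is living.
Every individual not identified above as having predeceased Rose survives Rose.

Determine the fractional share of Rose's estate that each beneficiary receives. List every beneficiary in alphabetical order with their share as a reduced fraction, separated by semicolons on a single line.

George 3/20; Isaac 3/40; Judith 3/40; Kenneth 3/20; Lydia 1/4; Martin 3/20; Winifred 3/20

Lydia, as surviving spouse, takes 1/4.
The remaining 3/4 passes to Rose's descendants per stirpes.
The 3/4 is divided into 5 equal shares of 3/20 among Kenneth, Diana, Winifred, Martin, George.
Kenneth is living and takes 3/20.
Diana predeceased; the 3/20 allotted to Diana's branch passes to Diana's issue by representation.
The 3/20 is divided into 2 equal shares of 3/40 among Judith, Isaac.
Judith is living and takes 3/40.
Isaac is living and takes 3/40.
Winifred is living and takes 3/20.
Martin is living and takes 3/20.
George is living and takes 3/20.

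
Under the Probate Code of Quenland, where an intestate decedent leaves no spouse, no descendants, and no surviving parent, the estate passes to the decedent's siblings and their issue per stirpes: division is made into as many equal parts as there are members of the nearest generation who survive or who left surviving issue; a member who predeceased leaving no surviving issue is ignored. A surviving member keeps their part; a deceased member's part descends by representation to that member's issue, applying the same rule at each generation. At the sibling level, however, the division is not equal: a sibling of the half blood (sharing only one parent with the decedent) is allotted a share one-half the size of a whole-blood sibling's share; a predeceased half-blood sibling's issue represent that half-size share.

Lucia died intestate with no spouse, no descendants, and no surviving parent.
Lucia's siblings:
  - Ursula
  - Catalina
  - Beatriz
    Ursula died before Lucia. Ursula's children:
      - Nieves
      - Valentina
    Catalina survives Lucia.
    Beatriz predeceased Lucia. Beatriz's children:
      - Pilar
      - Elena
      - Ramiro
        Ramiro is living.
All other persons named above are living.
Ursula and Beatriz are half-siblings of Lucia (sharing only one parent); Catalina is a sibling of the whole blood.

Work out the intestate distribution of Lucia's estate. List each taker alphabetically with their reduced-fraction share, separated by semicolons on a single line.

No spouse, descendants, or parent survives, so the estate passes to Lucia's siblings per stirpes.
Half-blood siblings count for one-half the weight of whole-blood siblings at the initial division.
Dividing 1 in proportion to weights (total weight 2): Ursula (weight 1/2) → 1/4; Catalina (weight 1) → 1/2; Beatriz (weight 1/2) → 1/4.
Ursula predeceased; the 1/4 allotted to Ursula's branch passes to Ursula's issue by representation.
The 1/4 is divided into 2 equal shares of 1/8 among Nieves, Valentina.
Nieves is living and takes 1/8.
Valentina is living and takes 1/8.
Catalina is living and takes 1/2.
Beatriz predeceased; the 1/4 allotted to Beatriz's branch passes to Beatriz's issue by representation.
The 1/4 is divided into 3 equal shares of 1/12 among Pilar, Elena, Ramiro.
Pilar is living and takes 1/12.
Elena is living and takes 1/12.
Ramiro is living and takes 1/12.

Catalina 1/2; Elena 1/12; Nieves 1/8; Pilar 1/12; Ramiro 1/12; Valentina 1/8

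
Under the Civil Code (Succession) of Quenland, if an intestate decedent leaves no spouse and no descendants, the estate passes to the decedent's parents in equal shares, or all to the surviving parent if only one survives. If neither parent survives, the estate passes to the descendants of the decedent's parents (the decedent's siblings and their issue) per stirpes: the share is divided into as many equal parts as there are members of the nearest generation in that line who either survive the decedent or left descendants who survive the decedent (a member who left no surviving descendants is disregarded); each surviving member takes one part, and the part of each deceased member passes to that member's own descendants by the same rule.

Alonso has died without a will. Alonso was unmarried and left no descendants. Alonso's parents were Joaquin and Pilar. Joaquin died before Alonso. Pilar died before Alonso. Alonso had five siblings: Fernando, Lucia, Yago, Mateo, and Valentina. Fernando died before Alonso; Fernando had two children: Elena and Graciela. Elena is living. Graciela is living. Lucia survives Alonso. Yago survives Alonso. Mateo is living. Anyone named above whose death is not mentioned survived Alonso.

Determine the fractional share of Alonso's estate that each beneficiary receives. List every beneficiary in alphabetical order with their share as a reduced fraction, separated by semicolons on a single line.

Elena 1/10; Graciela 1/10; Lucia 1/5; Mateo 1/5; Valentina 1/5; Yago 1/5

Neither parent survives and there are no descendants, so the estate passes to Alonso's siblings and their issue per stirpes.
The estate is divided into 5 equal shares of 1/5 among Fernando, Lucia, Yago, Mateo, Valentina.
Fernando predeceased; the 1/5 allotted to Fernando's branch passes to Fernando's issue by representation.
The 1/5 is divided into 2 equal shares of 1/10 among Elena, Graciela.
Elena is living and takes 1/10.
Graciela is living and takes 1/10.
Lucia is living and takes 1/5.
Yago is living and takes 1/5.
Mateo is living and takes 1/5.
Valentina is living and takes 1/5.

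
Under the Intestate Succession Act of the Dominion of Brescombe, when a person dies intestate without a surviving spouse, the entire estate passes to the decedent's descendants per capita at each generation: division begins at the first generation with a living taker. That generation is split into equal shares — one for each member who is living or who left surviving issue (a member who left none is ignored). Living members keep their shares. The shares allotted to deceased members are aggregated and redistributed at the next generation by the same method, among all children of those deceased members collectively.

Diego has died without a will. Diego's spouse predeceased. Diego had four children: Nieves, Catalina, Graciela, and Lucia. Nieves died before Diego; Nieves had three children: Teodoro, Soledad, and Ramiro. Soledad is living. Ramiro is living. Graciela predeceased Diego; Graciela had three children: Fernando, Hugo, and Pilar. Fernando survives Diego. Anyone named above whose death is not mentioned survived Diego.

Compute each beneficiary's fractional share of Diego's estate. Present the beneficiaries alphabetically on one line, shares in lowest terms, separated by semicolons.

Catalina 1/4; Fernando 1/12; Hugo 1/12; Lucia 1/4; Pilar 1/12; Ramiro 1/12; Soledad 1/12; Teodoro 1/12

There is no surviving spouse, so the entire estate passes to Diego's descendants per capita at each generation.
At generation 1 (Nieves, Catalina, Graciela, Lucia) there are 4 shares of (1)/4 = 1/4 each.
Living: Catalina and Lucia — each takes 1/4.
Deceased: Nieves and Graciela. Their combined 1/2 is pooled and carried to generation 2.
At generation 2 (Teodoro, Soledad, Ramiro, Fernando, Hugo, Pilar) there are 6 shares of (1/2)/6 = 1/12 each.
Living: Teodoro, Soledad, Ramiro, Fernando, Hugo, and Pilar — each takes 1/12.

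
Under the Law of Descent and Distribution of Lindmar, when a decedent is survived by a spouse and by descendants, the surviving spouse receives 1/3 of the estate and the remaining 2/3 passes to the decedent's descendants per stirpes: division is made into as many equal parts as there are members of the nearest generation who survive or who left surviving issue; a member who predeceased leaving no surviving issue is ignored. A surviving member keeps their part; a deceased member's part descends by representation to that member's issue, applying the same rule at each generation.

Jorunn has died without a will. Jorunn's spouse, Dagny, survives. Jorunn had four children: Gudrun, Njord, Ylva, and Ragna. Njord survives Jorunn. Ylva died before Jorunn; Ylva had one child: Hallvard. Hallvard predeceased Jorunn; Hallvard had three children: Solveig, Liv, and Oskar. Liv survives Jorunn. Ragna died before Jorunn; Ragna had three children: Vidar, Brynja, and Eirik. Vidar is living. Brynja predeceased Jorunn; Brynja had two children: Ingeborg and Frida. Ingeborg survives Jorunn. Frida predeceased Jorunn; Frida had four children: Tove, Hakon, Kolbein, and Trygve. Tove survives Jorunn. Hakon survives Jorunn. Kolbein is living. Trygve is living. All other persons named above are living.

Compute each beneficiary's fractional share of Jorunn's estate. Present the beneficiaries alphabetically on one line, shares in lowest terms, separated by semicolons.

Dagny, as surviving spouse, takes 1/3.
The remaining 2/3 passes to Jorunn's descendants per stirpes.
The 2/3 is divided into 4 equal shares of 1/6 among Gudrun, Njord, Ylva, Ragna.
Gudrun is living and takes 1/6.
Njord is living and takes 1/6.
Ylva predeceased; the 1/6 allotted to Ylva's branch passes to Ylva's issue by representation.
Hallvard's line is the sole branch at this level, so the full 1/6 passes to Hallvard's issue by representation.
The 1/6 is divided into 3 equal shares of 1/18 among Solveig, Liv, Oskar.
Solveig is living and takes 1/18.
Liv is living and takes 1/18.
Oskar is living and takes 1/18.
Ragna predeceased; the 1/6 allotted to Ragna's branch passes to Ragna's issue by representation.
The 1/6 is divided into 3 equal shares of 1/18 among Vidar, Brynja, Eirik.
Vidar is living and takes 1/18.
Brynja predeceased; the 1/18 allotted to Brynja's branch passes to Brynja's issue by representation.
The 1/18 is divided into 2 equal shares of 1/36 among Ingeborg, Frida.
Ingeborg is living and takes 1/36.
Frida predeceased; the 1/36 allotted to Frida's branch passes to Frida's issue by representation.
The 1/36 is divided into 4 equal shares of 1/144 among Tove, Hakon, Kolbein, Trygve.
Tove is living and takes 1/144.
Hakon is living and takes 1/144.
Kolbein is living and takes 1/144.
Trygve is living and takes 1/144.
Eirik is living and takes 1/18.

Dagny 1/3; Eirik 1/18; Gudrun 1/6; Hakon 1/144; Ingeborg 1/36; Kolbein 1/144; Liv 1/18; Njord 1/6; Oskar 1/18; Solveig 1/18; Tove 1/144; Trygve 1/144; Vidar 1/18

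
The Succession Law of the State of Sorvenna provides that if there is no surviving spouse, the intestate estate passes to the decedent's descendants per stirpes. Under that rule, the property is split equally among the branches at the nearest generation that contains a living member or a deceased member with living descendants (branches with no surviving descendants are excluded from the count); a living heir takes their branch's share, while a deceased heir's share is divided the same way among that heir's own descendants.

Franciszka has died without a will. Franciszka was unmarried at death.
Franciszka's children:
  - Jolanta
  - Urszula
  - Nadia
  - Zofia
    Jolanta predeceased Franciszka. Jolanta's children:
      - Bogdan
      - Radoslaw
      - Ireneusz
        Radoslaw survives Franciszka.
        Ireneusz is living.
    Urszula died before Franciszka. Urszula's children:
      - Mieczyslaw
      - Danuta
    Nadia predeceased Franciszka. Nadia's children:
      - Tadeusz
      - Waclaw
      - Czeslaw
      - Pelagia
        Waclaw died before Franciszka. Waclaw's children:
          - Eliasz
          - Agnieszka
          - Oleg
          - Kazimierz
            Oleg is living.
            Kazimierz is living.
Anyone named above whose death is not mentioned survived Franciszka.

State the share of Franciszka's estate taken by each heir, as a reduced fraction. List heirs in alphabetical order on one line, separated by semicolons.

Agnieszka 1/64; Bogdan 1/12; Czeslaw 1/16; Danuta 1/8; Eliasz 1/64; Ireneusz 1/12; Kazimierz 1/64; Mieczyslaw 1/8; Oleg 1/64; Pelagia 1/16; Radoslaw 1/12; Tadeusz 1/16; Zofia 1/4

There is no surviving spouse, so the entire estate passes to Franciszka's descendants per stirpes.
The estate is divided into 4 equal shares of 1/4 among Jolanta, Urszula, Nadia, Zofia.
Jolanta predeceased; the 1/4 allotted to Jolanta's branch passes to Jolanta's issue by representation.
The 1/4 is divided into 3 equal shares of 1/12 among Bogdan, Radoslaw, Ireneusz.
Bogdan is living and takes 1/12.
Radoslaw is living and takes 1/12.
Ireneusz is living and takes 1/12.
Urszula predeceased; the 1/4 allotted to Urszula's branch passes to Urszula's issue by representation.
The 1/4 is divided into 2 equal shares of 1/8 among Mieczyslaw, Danuta.
Mieczyslaw is living and takes 1/8.
Danuta is living and takes 1/8.
Nadia predeceased; the 1/4 allotted to Nadia's branch passes to Nadia's issue by representation.
The 1/4 is divided into 4 equal shares of 1/16 among Tadeusz, Waclaw, Czeslaw, Pelagia.
Tadeusz is living and takes 1/16.
Waclaw predeceased; the 1/16 allotted to Waclaw's branch passes to Waclaw's issue by representation.
The 1/16 is divided into 4 equal shares of 1/64 among Eliasz, Agnieszka, Oleg, Kazimierz.
Eliasz is living and takes 1/64.
Agnieszka is living and takes 1/64.
Oleg is living and takes 1/64.
Kazimierz is living and takes 1/64.
Czeslaw is living and takes 1/16.
Pelagia is living and takes 1/16.
Zofia is living and takes 1/4.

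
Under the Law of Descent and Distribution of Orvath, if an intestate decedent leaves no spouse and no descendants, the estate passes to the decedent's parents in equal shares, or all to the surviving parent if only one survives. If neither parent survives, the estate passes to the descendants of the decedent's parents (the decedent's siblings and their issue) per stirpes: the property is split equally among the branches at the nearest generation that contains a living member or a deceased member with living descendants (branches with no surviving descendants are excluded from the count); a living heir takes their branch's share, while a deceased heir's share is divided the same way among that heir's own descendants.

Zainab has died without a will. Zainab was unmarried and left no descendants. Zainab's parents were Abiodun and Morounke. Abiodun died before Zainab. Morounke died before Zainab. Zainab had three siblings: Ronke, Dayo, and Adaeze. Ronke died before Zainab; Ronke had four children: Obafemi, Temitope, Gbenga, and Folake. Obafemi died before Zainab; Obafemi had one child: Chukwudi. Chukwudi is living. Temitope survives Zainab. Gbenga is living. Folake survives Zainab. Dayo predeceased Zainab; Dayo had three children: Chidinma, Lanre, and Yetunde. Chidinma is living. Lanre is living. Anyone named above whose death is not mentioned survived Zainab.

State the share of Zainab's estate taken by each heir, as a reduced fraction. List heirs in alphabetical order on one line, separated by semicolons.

Neither parent survives and there are no descendants, so the estate passes to Zainab's siblings and their issue per stirpes.
The estate is divided into 3 equal shares of 1/3 among Ronke, Dayo, Adaeze.
Ronke predeceased; the 1/3 allotted to Ronke's branch passes to Ronke's issue by representation.
The 1/3 is divided into 4 equal shares of 1/12 among Obafemi, Temitope, Gbenga, Folake.
Obafemi predeceased; the 1/12 allotted to Obafemi's branch passes to Obafemi's issue by representation.
Chukwudi is the sole taker at this level and receives the full 1/12.
Temitope is living and takes 1/12.
Gbenga is living and takes 1/12.
Folake is living and takes 1/12.
Dayo predeceased; the 1/3 allotted to Dayo's branch passes to Dayo's issue by representation.
The 1/3 is divided into 3 equal shares of 1/9 among Chidinma, Lanre, Yetunde.
Chidinma is living and takes 1/9.
Lanre is living and takes 1/9.
Yetunde is living and takes 1/9.
Adaeze is living and takes 1/3.

Adaeze 1/3; Chidinma 1/9; Chukwudi 1/12; Folake 1/12; Gbenga 1/12; Lanre 1/9; Temitope 1/12; Yetunde 1/9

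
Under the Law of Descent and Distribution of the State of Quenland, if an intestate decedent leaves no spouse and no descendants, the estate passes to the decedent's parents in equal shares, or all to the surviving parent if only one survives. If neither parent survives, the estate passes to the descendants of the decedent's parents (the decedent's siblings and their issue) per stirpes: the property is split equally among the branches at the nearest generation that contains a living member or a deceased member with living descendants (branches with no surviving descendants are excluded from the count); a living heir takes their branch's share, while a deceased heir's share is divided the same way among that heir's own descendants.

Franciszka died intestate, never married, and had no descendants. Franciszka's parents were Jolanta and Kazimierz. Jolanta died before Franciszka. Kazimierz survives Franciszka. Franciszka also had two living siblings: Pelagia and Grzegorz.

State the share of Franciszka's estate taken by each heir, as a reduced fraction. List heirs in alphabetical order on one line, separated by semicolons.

Only one parent, Kazimierz, survives, so Kazimierz takes the entire estate. The siblings take nothing because a surviving parent has priority.

Kazimierz 1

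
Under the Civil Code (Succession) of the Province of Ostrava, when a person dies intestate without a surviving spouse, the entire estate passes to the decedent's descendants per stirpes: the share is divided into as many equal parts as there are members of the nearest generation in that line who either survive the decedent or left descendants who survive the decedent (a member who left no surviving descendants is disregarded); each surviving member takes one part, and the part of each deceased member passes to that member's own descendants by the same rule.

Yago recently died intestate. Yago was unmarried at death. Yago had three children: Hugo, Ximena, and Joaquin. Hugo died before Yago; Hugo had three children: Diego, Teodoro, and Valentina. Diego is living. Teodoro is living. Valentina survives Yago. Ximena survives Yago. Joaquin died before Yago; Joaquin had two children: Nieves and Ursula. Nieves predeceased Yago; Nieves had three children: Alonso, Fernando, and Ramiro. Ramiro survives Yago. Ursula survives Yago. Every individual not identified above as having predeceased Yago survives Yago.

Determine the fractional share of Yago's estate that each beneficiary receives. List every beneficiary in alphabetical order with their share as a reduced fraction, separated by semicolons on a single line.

There is no surviving spouse, so the entire estate passes to Yago's descendants per stirpes.
The estate is divided into 3 equal shares of 1/3 among Hugo, Ximena, Joaquin.
Hugo predeceased; the 1/3 allotted to Hugo's branch passes to Hugo's issue by representation.
The 1/3 is divided into 3 equal shares of 1/9 among Diego, Teodoro, Valentina.
Diego is living and takes 1/9.
Teodoro is living and takes 1/9.
Valentina is living and takes 1/9.
Ximena is living and takes 1/3.
Joaquin predeceased; the 1/3 allotted to Joaquin's branch passes to Joaquin's issue by representation.
The 1/3 is divided into 2 equal shares of 1/6 among Nieves, Ursula.
Nieves predeceased; the 1/6 allotted to Nieves's branch passes to Nieves's issue by representation.
The 1/6 is divided into 3 equal shares of 1/18 among Alonso, Fernando, Ramiro.
Alonso is living and takes 1/18.
Fernando is living and takes 1/18.
Ramiro is living and takes 1/18.
Ursula is living and takes 1/6.

Alonso 1/18; Diego 1/9; Fernando 1/18; Ramiro 1/18; Teodoro 1/9; Ursula 1/6; Valentina 1/9; Ximena 1/3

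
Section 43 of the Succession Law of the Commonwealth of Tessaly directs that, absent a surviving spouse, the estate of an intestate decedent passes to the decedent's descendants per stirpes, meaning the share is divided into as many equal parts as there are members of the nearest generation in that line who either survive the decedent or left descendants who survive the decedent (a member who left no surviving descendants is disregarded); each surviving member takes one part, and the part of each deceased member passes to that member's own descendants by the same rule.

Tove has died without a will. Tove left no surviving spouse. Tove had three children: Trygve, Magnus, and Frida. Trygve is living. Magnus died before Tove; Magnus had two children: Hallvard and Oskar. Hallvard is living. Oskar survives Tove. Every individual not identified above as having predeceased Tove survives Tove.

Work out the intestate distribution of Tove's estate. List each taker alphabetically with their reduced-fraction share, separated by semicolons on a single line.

There is no surviving spouse, so the entire estate passes to Tove's descendants per stirpes.
The estate is divided into 3 equal shares of 1/3 among Trygve, Magnus, Frida.
Trygve is living and takes 1/3.
Magnus predeceased; the 1/3 allotted to Magnus's branch passes to Magnus's issue by representation.
The 1/3 is divided into 2 equal shares of 1/6 among Hallvard, Oskar.
Hallvard is living and takes 1/6.
Oskar is living and takes 1/6.
Frida is living and takes 1/3.

Frida 1/3; Hallvard 1/6; Oskar 1/6; Trygve 1/3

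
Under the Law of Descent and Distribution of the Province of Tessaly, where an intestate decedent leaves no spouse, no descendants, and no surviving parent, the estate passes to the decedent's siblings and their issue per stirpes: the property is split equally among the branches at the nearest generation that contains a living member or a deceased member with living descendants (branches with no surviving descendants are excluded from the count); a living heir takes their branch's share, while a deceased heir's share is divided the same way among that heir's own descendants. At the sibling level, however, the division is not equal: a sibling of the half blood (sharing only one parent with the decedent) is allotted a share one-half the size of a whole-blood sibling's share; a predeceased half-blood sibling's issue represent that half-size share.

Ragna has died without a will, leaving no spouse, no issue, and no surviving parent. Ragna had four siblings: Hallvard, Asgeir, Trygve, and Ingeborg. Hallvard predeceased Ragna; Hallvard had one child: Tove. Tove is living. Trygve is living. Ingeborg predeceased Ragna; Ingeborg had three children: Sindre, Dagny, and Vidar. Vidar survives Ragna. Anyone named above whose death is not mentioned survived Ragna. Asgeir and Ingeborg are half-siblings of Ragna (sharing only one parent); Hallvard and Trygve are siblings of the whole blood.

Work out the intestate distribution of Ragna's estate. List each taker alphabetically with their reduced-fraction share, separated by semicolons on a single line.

Asgeir 1/6; Dagny 1/18; Sindre 1/18; Tove 1/3; Trygve 1/3; Vidar 1/18

No spouse, descendants, or parent survives, so the estate passes to Ragna's siblings per stirpes.
Half-blood siblings count for one-half the weight of whole-blood siblings at the initial division.
Dividing 1 in proportion to weights (total weight 3): Hallvard (weight 1) → 1/3; Asgeir (weight 1/2) → 1/6; Trygve (weight 1) → 1/3; Ingeborg (weight 1/2) → 1/6.
Hallvard predeceased; the 1/3 allotted to Hallvard's branch passes to Hallvard's issue by representation.
Tove is the sole taker at this level and receives the full 1/3.
Asgeir is living and takes 1/6.
Trygve is living and takes 1/3.
Ingeborg predeceased; the 1/6 allotted to Ingeborg's branch passes to Ingeborg's issue by representation.
The 1/6 is divided into 3 equal shares of 1/18 among Sindre, Dagny, Vidar.
Sindre is living and takes 1/18.
Dagny is living and takes 1/18.
Vidar is living and takes 1/18.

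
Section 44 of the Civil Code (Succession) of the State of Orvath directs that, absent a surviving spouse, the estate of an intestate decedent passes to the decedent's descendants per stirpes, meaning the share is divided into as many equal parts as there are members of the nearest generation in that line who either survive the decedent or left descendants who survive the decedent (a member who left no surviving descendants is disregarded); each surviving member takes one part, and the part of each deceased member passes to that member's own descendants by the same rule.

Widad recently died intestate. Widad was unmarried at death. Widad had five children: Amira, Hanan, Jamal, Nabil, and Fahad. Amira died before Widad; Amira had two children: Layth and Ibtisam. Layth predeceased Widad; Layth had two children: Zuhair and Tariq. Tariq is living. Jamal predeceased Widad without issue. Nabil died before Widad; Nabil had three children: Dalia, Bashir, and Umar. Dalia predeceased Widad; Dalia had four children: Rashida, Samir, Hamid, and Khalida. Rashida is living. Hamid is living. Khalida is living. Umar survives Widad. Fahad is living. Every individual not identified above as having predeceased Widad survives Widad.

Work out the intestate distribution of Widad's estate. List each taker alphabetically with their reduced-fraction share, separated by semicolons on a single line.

Bashir 1/12; Fahad 1/4; Hamid 1/48; Hanan 1/4; Ibtisam 1/8; Khalida 1/48; Rashida 1/48; Samir 1/48; Tariq 1/16; Umar 1/12; Zuhair 1/16

There is no surviving spouse, so the entire estate passes to Widad's descendants per stirpes.
Jamal left no surviving issue, so that branch lapses and is disregarded.
The estate is divided into 4 equal shares of 1/4 among Amira, Hanan, Nabil, Fahad.
Amira predeceased; the 1/4 allotted to Amira's branch passes to Amira's issue by representation.
The 1/4 is divided into 2 equal shares of 1/8 among Layth, Ibtisam.
Layth predeceased; the 1/8 allotted to Layth's branch passes to Layth's issue by representation.
The 1/8 is divided into 2 equal shares of 1/16 among Zuhair, Tariq.
Zuhair is living and takes 1/16.
Tariq is living and takes 1/16.
Ibtisam is living and takes 1/8.
Hanan is living and takes 1/4.
Nabil predeceased; the 1/4 allotted to Nabil's branch passes to Nabil's issue by representation.
The 1/4 is divided into 3 equal shares of 1/12 among Dalia, Bashir, Umar.
Dalia predeceased; the 1/12 allotted to Dalia's branch passes to Dalia's issue by representation.
The 1/12 is divided into 4 equal shares of 1/48 among Rashida, Samir, Hamid, Khalida.
Rashida is living and takes 1/48.
Samir is living and takes 1/48.
Hamid is living and takes 1/48.
Khalida is living and takes 1/48.
Bashir is living and takes 1/12.
Umar is living and takes 1/12.
Fahad is living and takes 1/4.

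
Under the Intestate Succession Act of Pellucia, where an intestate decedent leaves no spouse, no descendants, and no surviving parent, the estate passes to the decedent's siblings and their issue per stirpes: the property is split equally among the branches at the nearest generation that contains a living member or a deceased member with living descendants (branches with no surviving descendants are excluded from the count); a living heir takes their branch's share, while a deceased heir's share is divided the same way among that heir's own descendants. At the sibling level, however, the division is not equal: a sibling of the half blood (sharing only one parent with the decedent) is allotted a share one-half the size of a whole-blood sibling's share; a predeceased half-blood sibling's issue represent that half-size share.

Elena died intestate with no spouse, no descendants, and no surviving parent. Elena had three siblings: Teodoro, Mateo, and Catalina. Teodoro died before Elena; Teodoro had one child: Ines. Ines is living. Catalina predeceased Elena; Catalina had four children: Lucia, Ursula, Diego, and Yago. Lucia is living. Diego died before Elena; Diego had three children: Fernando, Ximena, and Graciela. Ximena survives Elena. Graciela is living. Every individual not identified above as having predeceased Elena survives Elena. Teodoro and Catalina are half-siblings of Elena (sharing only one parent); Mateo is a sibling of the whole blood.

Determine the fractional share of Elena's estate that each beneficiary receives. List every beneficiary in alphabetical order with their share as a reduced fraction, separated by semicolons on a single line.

Fernando 1/48; Graciela 1/48; Ines 1/4; Lucia 1/16; Mateo 1/2; Ursula 1/16; Ximena 1/48; Yago 1/16

No spouse, descendants, or parent survives, so the estate passes to Elena's siblings per stirpes.
Half-blood siblings count for one-half the weight of whole-blood siblings at the initial division.
Dividing 1 in proportion to weights (total weight 2): Teodoro (weight 1/2) → 1/4; Mateo (weight 1) → 1/2; Catalina (weight 1/2) → 1/4.
Teodoro predeceased; the 1/4 allotted to Teodoro's branch passes to Teodoro's issue by representation.
Ines is the sole taker at this level and receives the full 1/4.
Mateo is living and takes 1/2.
Catalina predeceased; the 1/4 allotted to Catalina's branch passes to Catalina's issue by representation.
The 1/4 is divided into 4 equal shares of 1/16 among Lucia, Ursula, Diego, Yago.
Lucia is living and takes 1/16.
Ursula is living and takes 1/16.
Diego predeceased; the 1/16 allotted to Diego's branch passes to Diego's issue by representation.
The 1/16 is divided into 3 equal shares of 1/48 among Fernando, Ximena, Graciela.
Fernando is living and takes 1/48.
Ximena is living and takes 1/48.
Graciela is living and takes 1/48.
Yago is living and takes 1/16.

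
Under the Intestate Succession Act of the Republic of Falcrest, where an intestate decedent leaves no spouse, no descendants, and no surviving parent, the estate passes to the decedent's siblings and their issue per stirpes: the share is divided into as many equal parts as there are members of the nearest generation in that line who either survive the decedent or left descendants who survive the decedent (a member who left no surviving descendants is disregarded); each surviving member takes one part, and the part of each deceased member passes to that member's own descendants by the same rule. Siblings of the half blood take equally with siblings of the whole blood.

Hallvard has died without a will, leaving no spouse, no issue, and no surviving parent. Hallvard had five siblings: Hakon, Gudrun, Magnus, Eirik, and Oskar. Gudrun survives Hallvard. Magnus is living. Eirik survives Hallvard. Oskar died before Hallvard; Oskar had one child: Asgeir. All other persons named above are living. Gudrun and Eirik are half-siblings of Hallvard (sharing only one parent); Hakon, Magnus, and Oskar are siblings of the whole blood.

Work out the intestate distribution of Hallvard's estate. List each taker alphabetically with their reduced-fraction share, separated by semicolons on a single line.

Asgeir 1/5; Eirik 1/5; Gudrun 1/5; Hakon 1/5; Magnus 1/5

No spouse, descendants, or parent survives, so the estate passes to Hallvard's siblings per stirpes.
Half-blood and whole-blood siblings take equally under the stated rule.
The estate is divided into 5 equal shares of 1/5 among Hakon, Gudrun, Magnus, Eirik, Oskar.
Hakon is living and takes 1/5.
Gudrun is living and takes 1/5.
Magnus is living and takes 1/5.
Eirik is living and takes 1/5.
Oskar predeceased; the 1/5 allotted to Oskar's branch passes to Oskar's issue by representation.
Asgeir is the sole taker at this level and receives the full 1/5.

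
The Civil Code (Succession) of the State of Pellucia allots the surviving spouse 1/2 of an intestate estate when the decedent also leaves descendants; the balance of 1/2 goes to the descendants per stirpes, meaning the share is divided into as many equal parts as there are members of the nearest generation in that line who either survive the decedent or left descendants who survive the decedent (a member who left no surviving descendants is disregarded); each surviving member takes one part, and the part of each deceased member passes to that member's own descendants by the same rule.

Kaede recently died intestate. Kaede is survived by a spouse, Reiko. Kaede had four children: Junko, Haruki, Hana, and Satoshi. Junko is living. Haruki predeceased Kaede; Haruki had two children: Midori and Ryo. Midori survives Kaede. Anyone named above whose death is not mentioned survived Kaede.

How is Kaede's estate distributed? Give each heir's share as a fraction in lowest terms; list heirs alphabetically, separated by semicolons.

Reiko, as surviving spouse, takes 1/2.
The remaining 1/2 passes to Kaede's descendants per stirpes.
The 1/2 is divided into 4 equal shares of 1/8 among Junko, Haruki, Hana, Satoshi.
Junko is living and takes 1/8.
Haruki predeceased; the 1/8 allotted to Haruki's branch passes to Haruki's issue by representation.
The 1/8 is divided into 2 equal shares of 1/16 among Midori, Ryo.
Midori is living and takes 1/16.
Ryo is living and takes 1/16.
Hana is living and takes 1/8.
Satoshi is living and takes 1/8.

Hana 1/8; Junko 1/8; Midori 1/16; Reiko 1/2; Ryo 1/16; Satoshi 1/8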